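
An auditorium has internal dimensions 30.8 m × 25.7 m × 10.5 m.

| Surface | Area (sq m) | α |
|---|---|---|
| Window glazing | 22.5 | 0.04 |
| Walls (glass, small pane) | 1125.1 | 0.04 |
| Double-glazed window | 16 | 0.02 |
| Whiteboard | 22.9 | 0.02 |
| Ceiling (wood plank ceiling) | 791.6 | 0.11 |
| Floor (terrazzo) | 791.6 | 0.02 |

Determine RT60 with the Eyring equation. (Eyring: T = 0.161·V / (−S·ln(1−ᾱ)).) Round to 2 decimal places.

Total surface area S = 22.5 + 1125.1 + 16 + 22.9 + 791.6 + 791.6 = 2769.7 sq m.
Σ(Sᵢαᵢ) = 22.5·0.04 + 1125.1·0.04 + 16·0.02 + 22.9·0.02 + 791.6·0.11 + 791.6·0.02 = 149.590.
Mean coefficient ᾱ = A/S = 0.0540.
−S·ln(1−ᾱ) = −2769.7 × ln(1 − 0.0540) = 153.754.
V = 30.8 × 25.7 × 10.5 = 8311.38 m³.
T = 0.161·V/[−S·ln(1−ᾱ)] = 0.161·8311.38/153.754 = 8.70 s.

8.70 sec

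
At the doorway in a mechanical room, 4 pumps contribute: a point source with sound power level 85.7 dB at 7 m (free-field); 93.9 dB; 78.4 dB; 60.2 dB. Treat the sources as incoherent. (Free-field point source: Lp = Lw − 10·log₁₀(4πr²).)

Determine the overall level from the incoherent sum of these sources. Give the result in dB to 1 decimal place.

Source at 7 m: Lp = 85.7 − 10·log₁₀(4π·7²) = 85.7 − 10·log₁₀(615.752) = 57.8 dB.
Converting to relative power and adding: 10^(57.8/10) + 10^(93.9/10) + 10^(78.4/10) + 10^(60.2/10) = 2.526e+09.
L_total = 10·log₁₀(2.526e+09) = 94.0 dB.

94.0 dB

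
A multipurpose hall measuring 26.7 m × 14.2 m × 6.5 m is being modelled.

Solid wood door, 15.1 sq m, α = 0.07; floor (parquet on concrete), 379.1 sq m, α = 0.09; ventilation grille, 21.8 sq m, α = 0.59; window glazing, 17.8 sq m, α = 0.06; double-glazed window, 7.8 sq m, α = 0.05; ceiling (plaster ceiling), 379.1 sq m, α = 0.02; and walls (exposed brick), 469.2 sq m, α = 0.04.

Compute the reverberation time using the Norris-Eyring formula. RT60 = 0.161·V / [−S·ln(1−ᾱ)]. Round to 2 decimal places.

5.08 s

S = Σ Sᵢ = 1289.9 sq m.
Absorption A = 15.1×0.07 + 379.1×0.09 + 21.8×0.59 + 17.8×0.06 + 7.8×0.05 + 379.1×0.02 + 469.2×0.04 = 75.846 sabins.
ᾱ = 75.846 / 1289.9 = 0.0588.
−S·ln(1−ᾱ) = −1289.9 × ln(1 − 0.0588) = 78.167.
V = 26.7 × 14.2 × 6.5 = 2464.41 m³.
RT60 = 0.161 × 2464.41 / 78.167 = 5.08 s.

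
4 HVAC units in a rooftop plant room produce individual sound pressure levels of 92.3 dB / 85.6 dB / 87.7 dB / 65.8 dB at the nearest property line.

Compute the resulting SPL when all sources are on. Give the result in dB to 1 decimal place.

Σ 10^(Lᵢ/10) = 2.654e+09.
L_total = 10·log₁₀(2.654e+09) = 94.2 dB.

94.2 dB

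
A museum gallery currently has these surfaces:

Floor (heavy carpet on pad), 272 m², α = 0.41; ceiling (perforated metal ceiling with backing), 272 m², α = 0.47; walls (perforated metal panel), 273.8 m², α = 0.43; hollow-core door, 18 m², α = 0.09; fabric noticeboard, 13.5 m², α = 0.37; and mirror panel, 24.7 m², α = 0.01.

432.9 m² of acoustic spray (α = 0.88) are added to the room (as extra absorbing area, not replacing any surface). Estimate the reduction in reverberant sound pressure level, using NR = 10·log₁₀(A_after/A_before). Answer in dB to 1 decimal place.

3.1 dB

A_before = Σ Sᵢαᵢ = 272·0.41 + 272·0.47 + 273.8·0.43 + 18·0.09 + 13.5·0.37 + 24.7·0.01 = 363.956 sabins.
Added absorption = 432.9 × 0.88 = 380.952 sabins.
A_after = 363.956 + 380.952 = 744.908 sabins.
Reduction = 10 log₁₀(A_after/A_before) = 10 log₁₀(2.0467) = 3.1 dB.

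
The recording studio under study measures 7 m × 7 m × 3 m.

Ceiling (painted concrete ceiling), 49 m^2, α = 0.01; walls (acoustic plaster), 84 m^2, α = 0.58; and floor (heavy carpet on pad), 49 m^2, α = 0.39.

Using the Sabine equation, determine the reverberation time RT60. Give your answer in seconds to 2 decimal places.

A = Σ Sᵢαᵢ = 49×0.01 + 84×0.58 + 49×0.39 = 68.320 sabins.
V = 7·7·3 = 147 m³.
T = 0.161 V/A = 0.161·147/68.320 = 0.35 s.

0.35 s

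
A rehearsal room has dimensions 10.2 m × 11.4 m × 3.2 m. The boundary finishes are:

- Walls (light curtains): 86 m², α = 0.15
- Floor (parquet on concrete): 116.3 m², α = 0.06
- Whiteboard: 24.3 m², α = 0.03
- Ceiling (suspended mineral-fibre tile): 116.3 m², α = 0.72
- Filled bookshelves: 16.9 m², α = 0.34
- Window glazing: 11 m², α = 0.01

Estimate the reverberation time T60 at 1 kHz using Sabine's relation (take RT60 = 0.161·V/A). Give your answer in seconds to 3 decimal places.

0.544 sec

Total absorption A = 86*0.15 + 116.3*0.06 + 24.3*0.03 + 116.3*0.72 + 16.9*0.34 + 11*0.01
  = 12.900 + 6.978 + 0.729 + 83.736 + 5.746 + 0.110 = 110.199 m² sabins.
Room volume: 372.096 m³.
T = 0.161 V/A = 0.161·372.096/110.199 = 0.544 s.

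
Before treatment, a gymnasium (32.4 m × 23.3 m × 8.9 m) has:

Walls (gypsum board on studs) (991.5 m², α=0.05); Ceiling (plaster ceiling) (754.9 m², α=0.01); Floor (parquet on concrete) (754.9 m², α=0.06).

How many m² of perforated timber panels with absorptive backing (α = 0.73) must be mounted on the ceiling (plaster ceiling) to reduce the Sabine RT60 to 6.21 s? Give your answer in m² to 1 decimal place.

99.7

A₁ = Σ Sᵢαᵢ = 991.5·0.05 + 754.9·0.01 + 754.9·0.06 = 102.418 sabins.
Required A₂ = 0.161·6718.788/6.21 = 174.191 sabins.
ΔA needed = 174.191 − 102.418 = 71.773 sabins.
Net gain per m²: Δα = 0.73 − 0.01 = 0.72.
Area = ΔA/Δα = 71.773/0.72 = 99.7 m².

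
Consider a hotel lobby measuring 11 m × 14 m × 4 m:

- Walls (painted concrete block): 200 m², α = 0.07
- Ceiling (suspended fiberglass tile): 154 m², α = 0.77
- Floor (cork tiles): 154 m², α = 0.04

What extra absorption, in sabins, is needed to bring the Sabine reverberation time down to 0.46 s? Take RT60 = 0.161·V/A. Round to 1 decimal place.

A₁ = Σ Sᵢαᵢ = 200·0.07 + 154·0.77 + 154·0.04 = 138.740 sabins.
For T = 0.46 s, need A₂ = 0.161·V/T = 0.161·616/0.46 = 215.600 sabins.
ΔA = A₂ − A₁ = 215.600 − 138.740 = 76.9 sabins.

76.9 sabins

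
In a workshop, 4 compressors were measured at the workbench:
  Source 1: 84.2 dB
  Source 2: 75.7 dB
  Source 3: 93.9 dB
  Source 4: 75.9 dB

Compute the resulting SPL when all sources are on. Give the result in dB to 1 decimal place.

94.5 dB

Σ 10^(Lᵢ/10) = 2.794e+09.
Combined level = 10 log₁₀(2.794e+09) = 94.5 dB.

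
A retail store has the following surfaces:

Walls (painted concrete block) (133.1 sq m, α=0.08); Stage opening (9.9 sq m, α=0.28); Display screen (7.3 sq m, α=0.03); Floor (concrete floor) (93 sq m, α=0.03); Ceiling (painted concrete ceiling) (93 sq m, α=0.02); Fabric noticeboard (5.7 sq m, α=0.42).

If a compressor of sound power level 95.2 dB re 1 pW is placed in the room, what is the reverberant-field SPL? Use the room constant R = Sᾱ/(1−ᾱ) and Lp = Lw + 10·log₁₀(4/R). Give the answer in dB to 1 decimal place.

A = 20.683 sabins; S = 342.0 sq m.
ᾱ = 20.683/342.0 = 0.0605; R = Sᾱ/(1−ᾱ) = 20.683/(1−0.0605) = 22.015 sq m.
Lp = 95.2 + 10·log₁₀(4/22.015) = 95.2 + (-7.41) = 87.8 dB.

87.8 dB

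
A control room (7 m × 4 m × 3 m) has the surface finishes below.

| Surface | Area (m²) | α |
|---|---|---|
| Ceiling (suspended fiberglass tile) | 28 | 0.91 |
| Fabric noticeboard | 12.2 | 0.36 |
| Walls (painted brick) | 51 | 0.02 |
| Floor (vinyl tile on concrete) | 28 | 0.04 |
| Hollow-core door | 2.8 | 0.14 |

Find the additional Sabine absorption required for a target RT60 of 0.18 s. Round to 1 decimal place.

A₁ = Σ Sᵢαᵢ = 28*0.91 + 12.2*0.36 + 51*0.02 + 28*0.04 + 2.8*0.14 = 32.404 sabins.
V = 84 m³. Required absorption A₂ = 0.161 × 84 / 0.18 = 75.133 sabins.
Shortfall: 75.133 − 32.404 = 42.7 sabins.

42.7 sabins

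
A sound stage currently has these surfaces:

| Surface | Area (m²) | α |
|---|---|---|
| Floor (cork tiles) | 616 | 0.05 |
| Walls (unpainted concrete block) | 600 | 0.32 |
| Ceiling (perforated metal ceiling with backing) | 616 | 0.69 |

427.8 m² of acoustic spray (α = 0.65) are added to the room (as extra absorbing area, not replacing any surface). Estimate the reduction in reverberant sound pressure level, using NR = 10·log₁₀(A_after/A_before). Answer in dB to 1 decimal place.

A_before = Σ Sᵢαᵢ = 616*0.05 + 600*0.32 + 616*0.69 = 647.840 sabins.
Added absorption = 427.8 × 0.65 = 278.070 sabins.
New total A_after = 925.910 sabins.
Reduction = 10 log₁₀(A_after/A_before) = 10 log₁₀(1.4292) = 1.6 dB.

1.6 dB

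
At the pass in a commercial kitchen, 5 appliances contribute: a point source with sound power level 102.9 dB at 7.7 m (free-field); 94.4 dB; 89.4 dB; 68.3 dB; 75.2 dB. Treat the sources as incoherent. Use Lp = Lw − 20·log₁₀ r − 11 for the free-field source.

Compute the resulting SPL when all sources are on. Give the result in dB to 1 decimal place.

Source at 7.7 m: Lp = 102.9 − 20·log₁₀(7.7) − 11 = 74.2 dB.
Sum in the linear (power) domain: Σ 10^(Lᵢ/10) = 10^(74.2/10) + 10^(94.4/10) + 10^(89.4/10) + 10^(68.3/10) + 10^(75.2/10) = 3.691e+09.
L_total = 10·log₁₀(3.691e+09) = 95.7 dB.

95.7 dB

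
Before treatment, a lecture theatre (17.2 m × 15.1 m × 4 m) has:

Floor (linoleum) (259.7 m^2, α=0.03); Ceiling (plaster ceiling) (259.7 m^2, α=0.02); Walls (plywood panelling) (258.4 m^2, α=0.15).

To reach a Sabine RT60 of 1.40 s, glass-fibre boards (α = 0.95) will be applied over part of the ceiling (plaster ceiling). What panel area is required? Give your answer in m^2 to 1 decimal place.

Equivalent absorption area: A₁ = 259.7×0.03 + 259.7×0.02 + 258.4×0.15 = 51.745 m^2.
V = 1038.88 m³. Target absorption A₂ = 0.161 × 1038.88 / 1.40 = 119.471 sabins.
Absorption to add: 119.471 − 51.745 = 67.726 sabins.
Net gain per m^2: Δα = 0.95 − 0.02 = 0.93.
Panel area = 67.726 / 0.93 = 72.8 m^2.

72.8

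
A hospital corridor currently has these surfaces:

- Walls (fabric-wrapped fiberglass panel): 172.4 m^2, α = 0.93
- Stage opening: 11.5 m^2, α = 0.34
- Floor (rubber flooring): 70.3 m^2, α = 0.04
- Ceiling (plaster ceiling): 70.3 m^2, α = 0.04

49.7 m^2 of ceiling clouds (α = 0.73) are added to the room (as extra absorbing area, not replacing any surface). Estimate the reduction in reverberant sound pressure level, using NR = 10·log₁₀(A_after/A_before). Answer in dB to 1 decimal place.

Summing Sᵢαᵢ: 160.332 + 3.910 + 2.812 + 2.812 → A_before = 169.866 sabins.
Treatment contributes 49.7·0.73 = 36.281 sabins.
New total A_after = 206.147 sabins.
NR = 10·log₁₀(206.147/169.866) = 0.8 dB.

0.8 dB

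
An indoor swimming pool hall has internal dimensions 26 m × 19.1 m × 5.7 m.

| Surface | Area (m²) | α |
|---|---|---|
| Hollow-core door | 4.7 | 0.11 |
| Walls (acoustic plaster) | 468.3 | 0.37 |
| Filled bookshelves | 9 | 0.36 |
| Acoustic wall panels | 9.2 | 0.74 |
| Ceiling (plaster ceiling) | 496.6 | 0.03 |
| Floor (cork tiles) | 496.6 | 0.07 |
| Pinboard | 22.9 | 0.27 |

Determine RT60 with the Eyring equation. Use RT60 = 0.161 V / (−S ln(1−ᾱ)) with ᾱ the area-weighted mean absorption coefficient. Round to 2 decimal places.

S = Σ Sᵢ = 1507.3 m².
Absorption A = 4.7·0.11 + 468.3·0.37 + 9·0.36 + 9.2·0.74 + 496.6·0.03 + 496.6·0.07 + 22.9·0.27 = 239.679 sabins.
Mean coefficient ᾱ = A/S = 0.1590.
Eyring denominator: −S ln(1−ᾱ) = 261.010.
V = 26 × 19.1 × 5.7 = 2830.62 m³.
RT60 = 0.161 × 2830.62 / 261.010 = 1.75 s.

1.75 seconds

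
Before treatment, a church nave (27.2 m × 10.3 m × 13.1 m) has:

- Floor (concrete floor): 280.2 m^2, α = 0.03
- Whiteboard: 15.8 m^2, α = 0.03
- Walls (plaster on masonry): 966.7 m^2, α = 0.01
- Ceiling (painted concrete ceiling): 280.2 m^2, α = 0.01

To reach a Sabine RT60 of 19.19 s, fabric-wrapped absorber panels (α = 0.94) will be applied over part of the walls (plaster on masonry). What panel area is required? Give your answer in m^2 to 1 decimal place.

A₁ = Σ Sᵢαᵢ = 280.2·0.03 + 15.8·0.03 + 966.7·0.01 + 280.2·0.01 = 21.349 sabins.
Required A₂ = 0.161·3670.096/19.19 = 30.791 sabins.
ΔA needed = 30.791 − 21.349 = 9.442 sabins.
Each m^2 of panel replacing the walls (plaster on masonry) adds (0.94 − 0.01) = 0.93 sabins.
Panel area = 9.442 / 0.93 = 10.2 m^2.

10.2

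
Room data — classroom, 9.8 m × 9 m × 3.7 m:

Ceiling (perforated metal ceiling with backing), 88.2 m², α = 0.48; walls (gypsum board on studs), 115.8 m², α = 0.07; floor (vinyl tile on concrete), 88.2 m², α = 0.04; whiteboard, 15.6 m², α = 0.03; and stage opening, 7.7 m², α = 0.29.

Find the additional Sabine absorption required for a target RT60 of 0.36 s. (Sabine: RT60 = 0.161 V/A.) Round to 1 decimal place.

Equivalent absorption area: A₁ = 88.2·0.48 + 115.8·0.07 + 88.2·0.04 + 15.6·0.03 + 7.7·0.29 = 56.671 m².
Target A₂ = 0.161·326.34/0.36 = 145.947 sabins (V = 326.34 m³).
Additional absorption ΔA = 145.947 − 56.671 = 89.3 sabins.

89.3 sabins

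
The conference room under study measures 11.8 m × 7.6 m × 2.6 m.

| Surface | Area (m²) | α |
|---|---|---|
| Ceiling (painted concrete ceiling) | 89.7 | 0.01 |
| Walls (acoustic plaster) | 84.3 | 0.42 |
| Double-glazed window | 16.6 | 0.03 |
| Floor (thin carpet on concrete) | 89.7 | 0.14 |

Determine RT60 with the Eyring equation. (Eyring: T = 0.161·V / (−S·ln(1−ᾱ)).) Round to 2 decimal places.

Total surface area S = 89.7 + 84.3 + 16.6 + 89.7 = 280.3 m².
Σ(Sᵢαᵢ) = 89.7×0.01 + 84.3×0.42 + 16.6×0.03 + 89.7×0.14 = 49.359.
Mean coefficient ᾱ = A/S = 0.1761.
−S·ln(1−ᾱ) = −280.3 × ln(1 − 0.1761) = 54.296.
V = 11.8 × 7.6 × 2.6 = 233.168 m³.
RT60 = 0.161 × 233.168 / 54.296 = 0.69 s.

0.69 seconds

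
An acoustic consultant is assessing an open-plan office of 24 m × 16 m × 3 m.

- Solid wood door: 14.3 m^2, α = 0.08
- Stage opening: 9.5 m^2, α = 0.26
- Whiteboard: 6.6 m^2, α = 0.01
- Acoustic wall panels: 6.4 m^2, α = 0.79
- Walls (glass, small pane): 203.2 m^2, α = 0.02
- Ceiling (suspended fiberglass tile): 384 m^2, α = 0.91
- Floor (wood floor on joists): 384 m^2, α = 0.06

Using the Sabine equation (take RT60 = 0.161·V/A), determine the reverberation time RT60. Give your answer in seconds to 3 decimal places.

Equivalent absorption area: A = 14.3·0.08 + 9.5·0.26 + 6.6·0.01 + 6.4·0.79 + 203.2·0.02 + 384·0.91 + 384·0.06 = 385.280 m^2.
Room volume: 1152 m³.
T = 0.161 V/A = 0.161·1152/385.280 = 0.481 s.

0.481 sec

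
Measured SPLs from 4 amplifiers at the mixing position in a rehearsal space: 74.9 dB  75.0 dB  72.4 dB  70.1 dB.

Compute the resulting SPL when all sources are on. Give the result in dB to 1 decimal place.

Sum in the linear (power) domain: Σ 10^(Lᵢ/10) = 10^(74.9/10) + 10^(75.0/10) + 10^(72.4/10) + 10^(70.1/10) = 9.014e+07.
L_total = 10·log₁₀(9.014e+07) = 79.5 dB.

79.5 dB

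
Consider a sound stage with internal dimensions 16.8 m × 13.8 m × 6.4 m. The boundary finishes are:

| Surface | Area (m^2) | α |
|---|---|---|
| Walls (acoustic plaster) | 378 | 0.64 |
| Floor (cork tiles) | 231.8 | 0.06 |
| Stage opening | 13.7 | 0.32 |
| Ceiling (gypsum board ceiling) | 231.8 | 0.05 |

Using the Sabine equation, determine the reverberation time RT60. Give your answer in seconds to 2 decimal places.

0.88 s

Summing Sᵢαᵢ: 241.920 + 13.908 + 4.384 + 11.590 → A = 271.802 sabins.
V = 16.8·13.8·6.4 = 1483.776 m³.
RT60 = 0.161 · V / A = 0.161 × 1483.776 / 271.802 = 0.88 s.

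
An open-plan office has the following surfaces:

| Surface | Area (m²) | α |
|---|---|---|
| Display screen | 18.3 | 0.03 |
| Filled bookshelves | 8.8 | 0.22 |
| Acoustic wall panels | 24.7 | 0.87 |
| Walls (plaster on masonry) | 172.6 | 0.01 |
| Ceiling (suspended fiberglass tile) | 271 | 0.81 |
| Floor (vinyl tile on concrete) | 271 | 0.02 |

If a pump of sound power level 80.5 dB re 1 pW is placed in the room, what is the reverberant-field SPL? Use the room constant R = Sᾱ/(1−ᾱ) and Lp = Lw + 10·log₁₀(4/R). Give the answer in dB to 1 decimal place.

A = 250.630 sabins; S = 766.4 m².
ᾱ = 250.630/766.4 = 0.3270; R = Sᾱ/(1−ᾱ) = 250.630/(1−0.3270) = 372.407 m².
Lp = 80.5 + 10·log₁₀(4/372.407) = 80.5 + (-19.69) = 60.8 dB.

60.8 dB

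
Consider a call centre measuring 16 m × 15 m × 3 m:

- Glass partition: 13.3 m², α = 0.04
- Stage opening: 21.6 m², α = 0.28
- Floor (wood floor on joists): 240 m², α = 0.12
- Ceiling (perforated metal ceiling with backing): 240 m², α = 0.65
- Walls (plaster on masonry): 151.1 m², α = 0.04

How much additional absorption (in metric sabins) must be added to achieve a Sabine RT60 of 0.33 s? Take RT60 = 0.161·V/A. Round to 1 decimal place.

A₁ = Σ Sᵢαᵢ = 13.3·0.04 + 21.6·0.28 + 240·0.12 + 240·0.65 + 151.1·0.04 = 197.424 sabins.
Target A₂ = 0.161·720/0.33 = 351.273 sabins (V = 720 m³).
Additional absorption ΔA = 351.273 − 197.424 = 153.8 sabins.

153.8 sabins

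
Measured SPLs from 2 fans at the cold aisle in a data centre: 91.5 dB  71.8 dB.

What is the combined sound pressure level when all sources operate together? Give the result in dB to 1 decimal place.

Converting to relative power and adding: 10^(91.5/10) + 10^(71.8/10) = 1.428e+09.
Combined level = 10 log₁₀(1.428e+09) = 91.5 dB.

91.5 dB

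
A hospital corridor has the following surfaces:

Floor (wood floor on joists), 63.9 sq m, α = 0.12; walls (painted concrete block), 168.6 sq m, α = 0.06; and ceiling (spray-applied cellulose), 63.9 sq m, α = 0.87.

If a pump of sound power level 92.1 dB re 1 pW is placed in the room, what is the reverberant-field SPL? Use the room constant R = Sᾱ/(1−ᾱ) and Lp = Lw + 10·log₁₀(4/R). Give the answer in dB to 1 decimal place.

Σ(Sᵢαᵢ) = 63.9×0.12 + 168.6×0.06 + 63.9×0.87 = 73.377; total area S = 296.4 sq m.
ᾱ = 73.377/296.4 = 0.2476; R = Sᾱ/(1−ᾱ) = 73.377/(1−0.2476) = 97.524 sq m.
Lp = 92.1 + 10·log₁₀(4/97.524) = 92.1 + (-13.87) = 78.2 dB.

78.2 dB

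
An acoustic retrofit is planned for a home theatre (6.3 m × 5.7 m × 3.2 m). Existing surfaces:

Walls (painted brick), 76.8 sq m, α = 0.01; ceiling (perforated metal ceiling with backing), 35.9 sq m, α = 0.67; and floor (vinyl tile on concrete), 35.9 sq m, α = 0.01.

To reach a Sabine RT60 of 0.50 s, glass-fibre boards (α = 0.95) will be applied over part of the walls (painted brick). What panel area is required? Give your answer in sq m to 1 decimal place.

12.6

Summing Sᵢαᵢ: 0.768 + 24.053 + 0.359 → A₁ = 25.180 sabins.
V = 114.912 m³. Target absorption A₂ = 0.161 × 114.912 / 0.50 = 37.002 sabins.
ΔA needed = 37.002 − 25.180 = 11.822 sabins.
Each sq m of panel replacing the walls (painted brick) adds (0.95 − 0.01) = 0.94 sabins.
Area = ΔA/Δα = 11.822/0.94 = 12.6 sq m.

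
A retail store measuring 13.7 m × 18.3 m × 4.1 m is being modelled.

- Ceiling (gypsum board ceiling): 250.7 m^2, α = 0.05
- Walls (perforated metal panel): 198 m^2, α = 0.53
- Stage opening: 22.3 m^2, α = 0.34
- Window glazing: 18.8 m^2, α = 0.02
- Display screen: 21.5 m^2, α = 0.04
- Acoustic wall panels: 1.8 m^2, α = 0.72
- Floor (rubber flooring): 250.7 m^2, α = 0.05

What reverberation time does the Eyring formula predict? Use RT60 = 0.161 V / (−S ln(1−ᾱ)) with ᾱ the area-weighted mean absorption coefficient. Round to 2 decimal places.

Total surface area S = 250.7 + 198 + 22.3 + 18.8 + 21.5 + 1.8 + 250.7 = 763.8 m^2.
Σ(Sᵢαᵢ) = 250.7×0.05 + 198×0.53 + 22.3×0.34 + 18.8×0.02 + 21.5×0.04 + 1.8×0.72 + 250.7×0.05 = 140.124.
Mean coefficient ᾱ = A/S = 0.1835.
Eyring denominator: −S ln(1−ᾱ) = 154.844.
V = 13.7 × 18.3 × 4.1 = 1027.911 m³.
T = 0.161·V/[−S·ln(1−ᾱ)] = 0.161·1027.911/154.844 = 1.07 s.

1.07 sec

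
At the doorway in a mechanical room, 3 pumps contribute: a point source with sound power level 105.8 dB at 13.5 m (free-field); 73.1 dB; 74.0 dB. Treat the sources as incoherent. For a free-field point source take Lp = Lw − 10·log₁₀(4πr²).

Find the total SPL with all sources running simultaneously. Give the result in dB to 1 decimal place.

Source at 13.5 m: Lp = 105.8 − 10·log₁₀(4π·13.5²) = 105.8 − 10·log₁₀(2290.221) = 72.2 dB.
Converting to relative power and adding: 10^(72.2/10) + 10^(73.1/10) + 10^(74.0/10) = 6.213e+07.
Combined level = 10 log₁₀(6.213e+07) = 77.9 dB.

77.9 dB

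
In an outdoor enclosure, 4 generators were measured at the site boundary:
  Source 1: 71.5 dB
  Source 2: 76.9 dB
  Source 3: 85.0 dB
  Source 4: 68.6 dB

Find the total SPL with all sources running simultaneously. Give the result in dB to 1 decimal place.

85.9 dB

Σ 10^(Lᵢ/10) = 3.866e+08.
Back to dB: 10·log₁₀ Σ = 85.9 dB.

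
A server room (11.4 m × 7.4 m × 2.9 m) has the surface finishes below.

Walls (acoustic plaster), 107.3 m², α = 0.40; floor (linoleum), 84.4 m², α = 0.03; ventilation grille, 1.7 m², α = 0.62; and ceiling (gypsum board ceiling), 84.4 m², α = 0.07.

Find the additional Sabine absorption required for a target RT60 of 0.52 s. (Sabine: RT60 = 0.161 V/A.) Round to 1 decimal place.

A₁ = Σ Sᵢαᵢ = 107.3*0.40 + 84.4*0.03 + 1.7*0.62 + 84.4*0.07 = 52.414 sabins.
Target A₂ = 0.161·244.644/0.52 = 75.746 sabins (V = 244.644 m³).
ΔA = A₂ − A₁ = 75.746 − 52.414 = 23.3 sabins.

23.3 sabins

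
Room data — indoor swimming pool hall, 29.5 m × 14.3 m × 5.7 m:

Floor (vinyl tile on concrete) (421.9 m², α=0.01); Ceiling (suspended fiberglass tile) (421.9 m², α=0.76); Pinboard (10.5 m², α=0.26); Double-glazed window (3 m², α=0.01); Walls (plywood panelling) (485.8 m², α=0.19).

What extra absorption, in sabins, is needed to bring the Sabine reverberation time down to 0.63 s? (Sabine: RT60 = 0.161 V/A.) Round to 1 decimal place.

194.6 sabins

Total absorption A₁ = 421.9·0.01 + 421.9·0.76 + 10.5·0.26 + 3·0.01 + 485.8·0.19
  = 4.219 + 320.644 + 2.730 + 0.030 + 92.302 = 419.925 m² sabins.
V = 2404.545 m³. Required absorption A₂ = 0.161 × 2404.545 / 0.63 = 614.495 sabins.
ΔA = A₂ − A₁ = 614.495 − 419.925 = 194.6 sabins.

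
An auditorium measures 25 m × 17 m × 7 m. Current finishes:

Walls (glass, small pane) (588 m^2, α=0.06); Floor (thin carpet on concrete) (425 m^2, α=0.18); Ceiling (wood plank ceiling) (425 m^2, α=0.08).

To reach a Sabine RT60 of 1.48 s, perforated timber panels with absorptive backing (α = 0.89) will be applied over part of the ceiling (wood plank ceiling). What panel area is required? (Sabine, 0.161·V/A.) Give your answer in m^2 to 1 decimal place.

219.6

Summing Sᵢαᵢ: 35.280 + 76.500 + 34.000 → A₁ = 145.780 sabins.
V = 2975 m³. Target absorption A₂ = 0.161 × 2975 / 1.48 = 323.632 sabins.
ΔA needed = 323.632 − 145.780 = 177.852 sabins.
Each m^2 of panel replacing the ceiling (wood plank ceiling) adds (0.89 − 0.08) = 0.81 sabins.
Panel area = 177.852 / 0.81 = 219.6 m^2.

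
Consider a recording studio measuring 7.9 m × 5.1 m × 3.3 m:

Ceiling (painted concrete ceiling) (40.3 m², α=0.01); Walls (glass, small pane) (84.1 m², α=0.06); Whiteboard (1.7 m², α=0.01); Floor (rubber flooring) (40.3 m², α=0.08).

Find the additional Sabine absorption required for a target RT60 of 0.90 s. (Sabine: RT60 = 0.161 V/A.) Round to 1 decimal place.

15.1 sabins

A₁ = Σ Sᵢαᵢ = 40.3×0.01 + 84.1×0.06 + 1.7×0.01 + 40.3×0.08 = 8.690 sabins.
For T = 0.90 s, need A₂ = 0.161·V/T = 0.161·132.957/0.90 = 23.785 sabins.
Additional absorption ΔA = 23.785 − 8.690 = 15.1 sabins.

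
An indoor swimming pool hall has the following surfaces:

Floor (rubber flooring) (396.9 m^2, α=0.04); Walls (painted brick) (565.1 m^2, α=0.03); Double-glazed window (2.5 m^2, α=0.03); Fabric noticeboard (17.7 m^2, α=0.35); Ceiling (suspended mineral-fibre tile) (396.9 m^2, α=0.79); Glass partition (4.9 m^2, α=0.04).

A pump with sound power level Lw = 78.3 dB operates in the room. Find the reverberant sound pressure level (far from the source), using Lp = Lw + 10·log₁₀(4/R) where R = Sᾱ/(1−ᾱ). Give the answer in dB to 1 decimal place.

Σ(Sᵢαᵢ) = 396.9×0.04 + 565.1×0.03 + 2.5×0.03 + 17.7×0.35 + 396.9×0.79 + 4.9×0.04 = 352.846; total area S = 1384.0 m^2.
ᾱ = 0.2549, so room constant R = A/(1−ᾱ) = 473.555 m^2.
Lp = Lw + 10 log₁₀(4/R) = 78.3 -20.73 = 57.6 dB.

57.6 dB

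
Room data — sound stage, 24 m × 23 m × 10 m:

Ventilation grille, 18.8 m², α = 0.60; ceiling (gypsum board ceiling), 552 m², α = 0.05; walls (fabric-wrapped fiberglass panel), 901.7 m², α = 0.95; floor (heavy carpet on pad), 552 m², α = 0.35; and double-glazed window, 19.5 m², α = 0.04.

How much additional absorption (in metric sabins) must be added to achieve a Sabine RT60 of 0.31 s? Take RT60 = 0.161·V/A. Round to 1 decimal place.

1777.4 sabins

Total absorption A₁ = 18.8·0.60 + 552·0.05 + 901.7·0.95 + 552·0.35 + 19.5·0.04
  = 11.280 + 27.600 + 856.615 + 193.200 + 0.780 = 1089.475 m² sabins.
For T = 0.31 s, need A₂ = 0.161·V/T = 0.161·5520/0.31 = 2866.839 sabins.
ΔA = A₂ − A₁ = 2866.839 − 1089.475 = 1777.4 sabins.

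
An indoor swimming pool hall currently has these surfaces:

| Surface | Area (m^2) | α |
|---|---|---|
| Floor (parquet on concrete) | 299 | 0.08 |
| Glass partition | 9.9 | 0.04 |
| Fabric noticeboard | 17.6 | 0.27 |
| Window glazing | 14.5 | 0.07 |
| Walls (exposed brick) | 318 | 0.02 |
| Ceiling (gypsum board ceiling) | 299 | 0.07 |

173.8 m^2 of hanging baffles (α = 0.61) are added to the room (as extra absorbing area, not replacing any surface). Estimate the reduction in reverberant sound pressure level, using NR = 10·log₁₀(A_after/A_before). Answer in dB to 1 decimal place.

Summing Sᵢαᵢ: 23.920 + 0.396 + 4.752 + 1.015 + 6.360 + 20.930 → A_before = 57.373 sabins.
Added absorption = 173.8 × 0.61 = 106.018 sabins.
A_after = 57.373 + 106.018 = 163.391 sabins.
NR = 10·log₁₀(163.391/57.373) = 4.5 dB.

4.5 dB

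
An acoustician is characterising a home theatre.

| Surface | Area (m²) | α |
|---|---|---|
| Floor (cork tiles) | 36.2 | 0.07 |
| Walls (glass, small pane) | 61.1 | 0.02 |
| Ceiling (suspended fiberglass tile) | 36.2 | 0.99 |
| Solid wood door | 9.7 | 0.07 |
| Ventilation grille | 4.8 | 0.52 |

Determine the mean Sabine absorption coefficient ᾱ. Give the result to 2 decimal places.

0.29

S = Σ Sᵢ = 36.2 + 61.1 + 36.2 + 9.7 + 4.8 = 148.0 m².
Σ(Sᵢαᵢ) = 36.2×0.07 + 61.1×0.02 + 36.2×0.99 + 9.7×0.07 + 4.8×0.52 = 42.769.
ᾱ = A/S = 0.29.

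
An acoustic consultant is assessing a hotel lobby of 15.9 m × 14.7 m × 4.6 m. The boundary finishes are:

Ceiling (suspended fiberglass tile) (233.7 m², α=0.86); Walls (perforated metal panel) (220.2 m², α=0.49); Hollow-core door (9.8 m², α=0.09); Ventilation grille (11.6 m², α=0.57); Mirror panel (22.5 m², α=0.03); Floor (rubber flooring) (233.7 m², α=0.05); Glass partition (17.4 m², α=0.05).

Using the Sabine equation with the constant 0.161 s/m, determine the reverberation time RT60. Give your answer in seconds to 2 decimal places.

Equivalent absorption area: A = 233.7*0.86 + 220.2*0.49 + 9.8*0.09 + 11.6*0.57 + 22.5*0.03 + 233.7*0.05 + 17.4*0.05 = 329.604 m².
Volume V = 15.9 × 14.7 × 4.6 = 1075.158 m³.
RT60 = 0.161 · V / A = 0.161 × 1075.158 / 329.604 = 0.53 s.

0.53 sec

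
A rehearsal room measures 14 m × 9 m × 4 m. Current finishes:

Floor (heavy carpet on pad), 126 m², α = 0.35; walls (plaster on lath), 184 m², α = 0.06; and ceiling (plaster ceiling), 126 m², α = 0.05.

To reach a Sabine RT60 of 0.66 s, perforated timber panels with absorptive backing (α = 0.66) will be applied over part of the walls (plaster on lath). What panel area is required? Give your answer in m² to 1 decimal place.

102.5

Equivalent absorption area: A₁ = 126×0.35 + 184×0.06 + 126×0.05 = 61.440 m².
Required A₂ = 0.161·504/0.66 = 122.945 sabins.
Absorption to add: 122.945 − 61.440 = 61.505 sabins.
Each m² of panel replacing the walls (plaster on lath) adds (0.66 − 0.06) = 0.60 sabins.
Panel area = 61.505 / 0.60 = 102.5 m².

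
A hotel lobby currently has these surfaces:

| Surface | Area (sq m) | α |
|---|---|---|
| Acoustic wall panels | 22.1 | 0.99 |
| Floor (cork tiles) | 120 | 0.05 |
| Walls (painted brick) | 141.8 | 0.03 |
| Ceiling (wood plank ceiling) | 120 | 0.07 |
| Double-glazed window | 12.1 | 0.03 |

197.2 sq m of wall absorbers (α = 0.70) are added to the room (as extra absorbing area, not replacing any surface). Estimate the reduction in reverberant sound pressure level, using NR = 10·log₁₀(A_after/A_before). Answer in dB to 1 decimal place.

Total absorption A_before = 22.1·0.99 + 120·0.05 + 141.8·0.03 + 120·0.07 + 12.1·0.03
  = 21.879 + 6.000 + 4.254 + 8.400 + 0.363 = 40.896 sq m sabins.
Treatment contributes 197.2·0.70 = 138.040 sabins.
A_after = 40.896 + 138.040 = 178.936 sabins.
Reduction = 10 log₁₀(A_after/A_before) = 10 log₁₀(4.3754) = 6.4 dB.

6.4 dB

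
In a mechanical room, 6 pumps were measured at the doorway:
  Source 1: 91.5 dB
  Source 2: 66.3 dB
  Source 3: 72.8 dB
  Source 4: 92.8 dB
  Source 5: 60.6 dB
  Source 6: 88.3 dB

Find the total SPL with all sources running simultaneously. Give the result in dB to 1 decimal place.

96.0 dB

Sum in the linear (power) domain: Σ 10^(Lᵢ/10) = 10^(91.5/10) + 10^(66.3/10) + 10^(72.8/10) + 10^(92.8/10) + 10^(60.6/10) + 10^(88.3/10) = 4.019e+09.
L_total = 10·log₁₀(4.019e+09) = 96.0 dB.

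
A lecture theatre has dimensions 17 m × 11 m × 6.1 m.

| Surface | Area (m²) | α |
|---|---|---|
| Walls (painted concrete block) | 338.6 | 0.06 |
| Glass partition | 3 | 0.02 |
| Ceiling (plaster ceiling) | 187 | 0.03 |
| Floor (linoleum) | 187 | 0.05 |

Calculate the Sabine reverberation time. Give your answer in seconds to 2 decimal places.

A = Σ Sᵢαᵢ = 338.6*0.06 + 3*0.02 + 187*0.03 + 187*0.05 = 35.336 sabins.
Room volume: 1140.7 m³.
Sabine: RT60 = 0.161 × 1140.7 / 35.336 = 5.20 s.

5.20 sec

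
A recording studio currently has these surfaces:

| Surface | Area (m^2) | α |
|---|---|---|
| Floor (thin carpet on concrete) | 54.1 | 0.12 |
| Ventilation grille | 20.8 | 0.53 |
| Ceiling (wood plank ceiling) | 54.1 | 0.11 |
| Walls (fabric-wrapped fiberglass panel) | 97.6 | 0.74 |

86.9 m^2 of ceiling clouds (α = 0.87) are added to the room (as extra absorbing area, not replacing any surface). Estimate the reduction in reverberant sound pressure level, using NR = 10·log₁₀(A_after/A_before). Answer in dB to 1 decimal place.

2.5 dB

Total absorption A_before = 54.1×0.12 + 20.8×0.53 + 54.1×0.11 + 97.6×0.74
  = 6.492 + 11.024 + 5.951 + 72.224 = 95.691 m^2 sabins.
Added absorption = 86.9 × 0.87 = 75.603 sabins.
A_after = 95.691 + 75.603 = 171.294 sabins.
Reduction = 10 log₁₀(A_after/A_before) = 10 log₁₀(1.7901) = 2.5 dB.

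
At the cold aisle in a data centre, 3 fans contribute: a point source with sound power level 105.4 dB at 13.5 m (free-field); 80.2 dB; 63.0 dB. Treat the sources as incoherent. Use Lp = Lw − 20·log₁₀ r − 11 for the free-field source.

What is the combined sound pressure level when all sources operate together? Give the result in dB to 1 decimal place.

80.9 dB

Source at 13.5 m: Lp = 105.4 − 20·log₁₀(13.5) − 11 = 71.8 dB.
Sum in the linear (power) domain: Σ 10^(Lᵢ/10) = 10^(71.8/10) + 10^(80.2/10) + 10^(63.0/10) = 1.218e+08.
L_total = 10·log₁₀(1.218e+08) = 80.9 dB.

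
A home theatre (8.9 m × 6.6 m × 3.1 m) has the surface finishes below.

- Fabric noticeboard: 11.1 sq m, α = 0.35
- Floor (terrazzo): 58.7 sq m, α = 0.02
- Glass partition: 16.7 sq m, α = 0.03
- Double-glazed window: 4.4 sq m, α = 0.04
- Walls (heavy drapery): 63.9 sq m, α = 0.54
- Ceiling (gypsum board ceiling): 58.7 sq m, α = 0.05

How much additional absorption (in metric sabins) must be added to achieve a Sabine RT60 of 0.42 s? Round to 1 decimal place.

A₁ = Σ Sᵢαᵢ = 11.1*0.35 + 58.7*0.02 + 16.7*0.03 + 4.4*0.04 + 63.9*0.54 + 58.7*0.05 = 43.177 sabins.
For T = 0.42 s, need A₂ = 0.161·V/T = 0.161·182.094/0.42 = 69.803 sabins.
ΔA = A₂ − A₁ = 69.803 − 43.177 = 26.6 sabins.

26.6 sabins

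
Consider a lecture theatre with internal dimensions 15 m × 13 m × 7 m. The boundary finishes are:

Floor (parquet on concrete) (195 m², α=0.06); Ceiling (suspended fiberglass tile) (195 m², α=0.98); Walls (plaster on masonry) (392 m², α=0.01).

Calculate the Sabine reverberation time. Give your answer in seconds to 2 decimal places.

Total absorption A = 195·0.06 + 195·0.98 + 392·0.01
  = 11.700 + 191.100 + 3.920 = 206.720 m² sabins.
Volume V = 15 × 13 × 7 = 1365 m³.
RT60 = 0.161 · V / A = 0.161 × 1365 / 206.720 = 1.06 s.

1.06 seconds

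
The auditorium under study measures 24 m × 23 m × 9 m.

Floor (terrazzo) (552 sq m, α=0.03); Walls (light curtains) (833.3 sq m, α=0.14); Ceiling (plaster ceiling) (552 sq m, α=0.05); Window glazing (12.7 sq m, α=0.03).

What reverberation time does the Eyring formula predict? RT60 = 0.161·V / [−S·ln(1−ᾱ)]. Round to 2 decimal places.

Total surface area S = 552 + 833.3 + 552 + 12.7 = 1950.0 sq m.
Absorption A = 552×0.03 + 833.3×0.14 + 552×0.05 + 12.7×0.03 = 161.203 sabins.
Mean coefficient ᾱ = A/S = 0.0827.
−S·ln(1−ᾱ) = −1950.0 × ln(1 − 0.0827) = 168.325.
V = 24 × 23 × 9 = 4968 m³.
RT60 = 0.161 × 4968 / 168.325 = 4.75 s.

4.75 s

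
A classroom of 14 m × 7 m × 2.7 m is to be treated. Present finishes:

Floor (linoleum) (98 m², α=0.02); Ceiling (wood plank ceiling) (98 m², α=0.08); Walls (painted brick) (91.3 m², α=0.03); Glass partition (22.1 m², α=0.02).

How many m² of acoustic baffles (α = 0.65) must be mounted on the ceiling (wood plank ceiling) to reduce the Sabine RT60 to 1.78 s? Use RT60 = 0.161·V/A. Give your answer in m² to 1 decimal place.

Total absorption A₁ = 98·0.02 + 98·0.08 + 91.3·0.03 + 22.1·0.02
  = 1.960 + 7.840 + 2.739 + 0.442 = 12.981 m² sabins.
V = 264.6 m³. Target absorption A₂ = 0.161 × 264.6 / 1.78 = 23.933 sabins.
Absorption to add: 23.933 − 12.981 = 10.952 sabins.
Net gain per m²: Δα = 0.65 − 0.08 = 0.57.
Panel area = 10.952 / 0.57 = 19.2 m².

19.2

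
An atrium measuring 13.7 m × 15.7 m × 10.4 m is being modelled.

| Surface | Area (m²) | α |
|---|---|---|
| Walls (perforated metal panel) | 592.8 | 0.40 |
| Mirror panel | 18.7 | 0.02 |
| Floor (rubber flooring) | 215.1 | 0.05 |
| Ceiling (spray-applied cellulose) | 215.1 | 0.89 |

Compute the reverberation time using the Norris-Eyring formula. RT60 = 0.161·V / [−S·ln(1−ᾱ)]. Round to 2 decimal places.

S = Σ Sᵢ = 1041.7 m².
Σ(Sᵢαᵢ) = 592.8×0.40 + 18.7×0.02 + 215.1×0.05 + 215.1×0.89 = 439.688.
Mean coefficient ᾱ = A/S = 0.4221.
Eyring denominator: −S ln(1−ᾱ) = 571.221.
V = 13.7 × 15.7 × 10.4 = 2236.936 m³.
RT60 = 0.161 × 2236.936 / 571.221 = 0.63 s.

0.63 sec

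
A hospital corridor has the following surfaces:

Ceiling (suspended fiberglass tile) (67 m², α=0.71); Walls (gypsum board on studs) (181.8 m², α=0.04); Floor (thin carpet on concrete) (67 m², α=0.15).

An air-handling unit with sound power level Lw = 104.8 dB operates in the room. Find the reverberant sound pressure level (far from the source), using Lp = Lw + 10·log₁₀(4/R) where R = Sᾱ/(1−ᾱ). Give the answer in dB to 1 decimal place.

Σ(Sᵢαᵢ) = 67·0.71 + 181.8·0.04 + 67·0.15 = 64.892; total area S = 315.8 m².
ᾱ = 64.892/315.8 = 0.2055; R = Sᾱ/(1−ᾱ) = 64.892/(1−0.2055) = 81.677 m².
Lp = 104.8 + 10·log₁₀(4/81.677) = 104.8 + (-13.10) = 91.7 dB.

91.7 dB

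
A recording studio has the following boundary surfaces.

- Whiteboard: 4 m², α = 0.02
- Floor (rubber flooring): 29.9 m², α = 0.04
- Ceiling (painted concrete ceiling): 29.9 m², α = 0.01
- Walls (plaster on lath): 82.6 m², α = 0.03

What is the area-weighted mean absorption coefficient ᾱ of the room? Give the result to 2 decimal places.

S = Σ Sᵢ = 4 + 29.9 + 29.9 + 82.6 = 146.4 m².
Σ(Sᵢαᵢ) = 4·0.02 + 29.9·0.04 + 29.9·0.01 + 82.6·0.03 = 4.053.
ᾱ = A/S = 0.03.

0.03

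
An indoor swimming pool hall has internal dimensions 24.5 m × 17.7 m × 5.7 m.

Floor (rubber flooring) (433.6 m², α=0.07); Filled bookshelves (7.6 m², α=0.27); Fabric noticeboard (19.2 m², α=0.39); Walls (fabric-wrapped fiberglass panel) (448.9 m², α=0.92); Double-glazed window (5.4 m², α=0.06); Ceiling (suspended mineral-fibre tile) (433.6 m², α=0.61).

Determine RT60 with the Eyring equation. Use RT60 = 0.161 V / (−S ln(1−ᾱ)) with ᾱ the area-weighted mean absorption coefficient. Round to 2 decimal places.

Total surface area S = 433.6 + 7.6 + 19.2 + 448.9 + 5.4 + 433.6 = 1348.3 m².
Absorption A = 433.6×0.07 + 7.6×0.27 + 19.2×0.39 + 448.9×0.92 + 5.4×0.06 + 433.6×0.61 = 717.700 sabins.
ᾱ = 717.700 / 1348.3 = 0.5323.
Eyring denominator: −S ln(1−ᾱ) = 1024.611.
V = 24.5 × 17.7 × 5.7 = 2471.805 m³.
RT60 = 0.161 × 2471.805 / 1024.611 = 0.39 s.

0.39 sec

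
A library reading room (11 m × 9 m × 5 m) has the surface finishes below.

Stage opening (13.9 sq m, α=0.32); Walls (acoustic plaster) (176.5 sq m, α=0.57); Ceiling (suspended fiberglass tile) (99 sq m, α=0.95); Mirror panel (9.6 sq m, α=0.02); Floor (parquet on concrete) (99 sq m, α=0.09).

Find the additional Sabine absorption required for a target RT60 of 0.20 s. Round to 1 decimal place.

190.3 sabins

A₁ = Σ Sᵢαᵢ = 13.9×0.32 + 176.5×0.57 + 99×0.95 + 9.6×0.02 + 99×0.09 = 208.205 sabins.
For T = 0.20 s, need A₂ = 0.161·V/T = 0.161·495/0.20 = 398.475 sabins.
ΔA = A₂ − A₁ = 398.475 − 208.205 = 190.3 sabins.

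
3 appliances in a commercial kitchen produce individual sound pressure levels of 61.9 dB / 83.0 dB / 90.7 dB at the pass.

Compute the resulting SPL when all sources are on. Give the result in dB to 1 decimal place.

Σ 10^(Lᵢ/10) = 1.376e+09.
L_total = 10·log₁₀(1.376e+09) = 91.4 dB.

91.4 dB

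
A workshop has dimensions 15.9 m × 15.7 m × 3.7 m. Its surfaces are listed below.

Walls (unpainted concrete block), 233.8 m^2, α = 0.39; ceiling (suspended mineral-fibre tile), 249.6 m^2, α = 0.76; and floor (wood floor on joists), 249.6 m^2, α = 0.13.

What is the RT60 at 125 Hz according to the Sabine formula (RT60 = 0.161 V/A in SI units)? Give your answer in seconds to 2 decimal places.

Equivalent absorption area: A = 233.8·0.39 + 249.6·0.76 + 249.6·0.13 = 313.326 m^2.
Room volume: 923.631 m³.
RT60 = 0.161 · V / A = 0.161 × 923.631 / 313.326 = 0.47 s.

0.47 seconds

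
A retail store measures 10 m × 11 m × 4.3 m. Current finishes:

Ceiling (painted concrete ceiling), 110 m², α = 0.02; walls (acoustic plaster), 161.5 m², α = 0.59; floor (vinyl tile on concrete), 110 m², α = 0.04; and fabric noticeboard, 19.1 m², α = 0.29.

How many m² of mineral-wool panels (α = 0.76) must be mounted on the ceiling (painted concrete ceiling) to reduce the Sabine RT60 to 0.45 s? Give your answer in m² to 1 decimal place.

Equivalent absorption area: A₁ = 110×0.02 + 161.5×0.59 + 110×0.04 + 19.1×0.29 = 107.424 m².
Required A₂ = 0.161·473/0.45 = 169.229 sabins.
ΔA needed = 169.229 − 107.424 = 61.805 sabins.
Net gain per m²: Δα = 0.76 − 0.02 = 0.74.
Area = ΔA/Δα = 61.805/0.74 = 83.5 m².

83.5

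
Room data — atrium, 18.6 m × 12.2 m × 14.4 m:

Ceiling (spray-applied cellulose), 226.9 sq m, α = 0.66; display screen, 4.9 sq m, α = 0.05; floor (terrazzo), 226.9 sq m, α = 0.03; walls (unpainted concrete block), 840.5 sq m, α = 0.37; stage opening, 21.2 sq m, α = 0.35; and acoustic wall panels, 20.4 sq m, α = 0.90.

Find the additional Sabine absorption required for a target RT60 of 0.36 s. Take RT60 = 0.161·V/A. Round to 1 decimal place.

Summing Sᵢαᵢ: 149.754 + 0.245 + 6.807 + 310.985 + 7.420 + 18.360 → A₁ = 493.571 sabins.
V = 3267.648 m³. Required absorption A₂ = 0.161 × 3267.648 / 0.36 = 1461.365 sabins.
Shortfall: 1461.365 − 493.571 = 967.8 sabins.

967.8 sabins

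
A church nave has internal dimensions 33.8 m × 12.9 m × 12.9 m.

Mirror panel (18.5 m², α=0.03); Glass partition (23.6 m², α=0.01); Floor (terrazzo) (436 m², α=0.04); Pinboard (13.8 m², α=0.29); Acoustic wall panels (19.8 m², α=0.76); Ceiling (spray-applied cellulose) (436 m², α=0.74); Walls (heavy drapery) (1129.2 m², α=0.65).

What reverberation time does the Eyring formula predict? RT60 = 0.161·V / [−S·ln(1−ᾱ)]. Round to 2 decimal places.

S = Σ Sᵢ = 2076.9 m².
Σ(Sᵢαᵢ) = 18.5×0.03 + 23.6×0.01 + 436×0.04 + 13.8×0.29 + 19.8×0.76 + 436×0.74 + 1129.2×0.65 = 1093.901.
Mean coefficient ᾱ = A/S = 0.5267.
Eyring denominator: −S ln(1−ᾱ) = 1553.575.
V = 33.8 × 12.9 × 12.9 = 5624.658 m³.
RT60 = 0.161 × 5624.658 / 1553.575 = 0.58 s.

0.58 s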